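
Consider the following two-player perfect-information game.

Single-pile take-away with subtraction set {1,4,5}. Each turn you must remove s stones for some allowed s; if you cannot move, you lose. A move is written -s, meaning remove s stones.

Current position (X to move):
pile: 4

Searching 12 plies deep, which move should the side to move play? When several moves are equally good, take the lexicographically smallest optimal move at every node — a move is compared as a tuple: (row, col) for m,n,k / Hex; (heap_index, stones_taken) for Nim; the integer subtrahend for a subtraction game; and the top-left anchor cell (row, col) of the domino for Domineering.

ply 1, X at 4 | -1=-1→3; -4=+1→0*
ply 2: 0 is terminal -1 (O); from 4 depth 12

X's best at [4]: -4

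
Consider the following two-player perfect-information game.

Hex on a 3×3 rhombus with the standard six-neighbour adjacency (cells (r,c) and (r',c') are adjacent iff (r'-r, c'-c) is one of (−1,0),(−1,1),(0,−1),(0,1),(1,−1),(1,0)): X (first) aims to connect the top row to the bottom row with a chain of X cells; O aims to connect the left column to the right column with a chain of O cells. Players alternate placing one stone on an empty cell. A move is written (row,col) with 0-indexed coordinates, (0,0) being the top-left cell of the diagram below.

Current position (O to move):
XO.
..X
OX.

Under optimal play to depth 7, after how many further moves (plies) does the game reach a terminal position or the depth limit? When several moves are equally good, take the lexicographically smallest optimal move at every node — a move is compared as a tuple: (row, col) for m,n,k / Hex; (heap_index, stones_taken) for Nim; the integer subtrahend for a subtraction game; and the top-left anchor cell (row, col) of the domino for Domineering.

PV length from [XO./..X/OX.]: 3 plies

p1 O@[XO./..X/OX.]: (0,2)[XOO/..X/OX.]+1* (1,0)[XO./O.X/OX.]-1 (1,1)[XO./.OX/OX.]-1 (2,2)[XO./..X/OXO]-1
p2 X@[XOO/..X/OX.]: (1,0)[XOO/X.X/OX.]-1* (1,1)[XOO/.XX/OX.]-1 (2,2)[XOO/..X/OXX]-1
p3 O@[XOO/X.X/OX.]: (1,1)[XOO/XOX/OX.]+1* (2,2)[XOO/X.X/OXO]-1
p4 X@[XOO/XOX/OX.] terminal -1; root [XO./..X/OX.] d7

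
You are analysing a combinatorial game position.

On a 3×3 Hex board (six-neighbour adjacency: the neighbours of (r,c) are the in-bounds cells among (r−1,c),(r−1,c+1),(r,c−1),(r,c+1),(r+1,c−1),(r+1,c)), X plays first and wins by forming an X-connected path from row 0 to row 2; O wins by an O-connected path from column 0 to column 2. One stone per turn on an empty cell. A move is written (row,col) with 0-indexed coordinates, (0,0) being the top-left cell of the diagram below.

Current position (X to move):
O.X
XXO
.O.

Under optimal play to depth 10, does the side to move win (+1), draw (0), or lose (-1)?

value(O.X/XXO/.O., X) = +1

[O.X/XXO/.O.] X move#1: (0,1):-1/OXX/XXO/.O., (2,0):+1/O.X/XXO/XO.*, (2,2):-1/O.X/XXO/.OX
[O.X/XXO/XO.] end (terminal -1, O#2); searched O.X/XXO/.O. to 10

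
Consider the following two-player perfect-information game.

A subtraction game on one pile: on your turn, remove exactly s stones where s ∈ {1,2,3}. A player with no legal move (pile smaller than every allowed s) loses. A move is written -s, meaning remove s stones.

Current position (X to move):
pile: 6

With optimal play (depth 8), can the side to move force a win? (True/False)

X winning at [6]: True

ply 1, X at 6 | -1=-1→5; -2=+1→4*; -3=-1→3
ply 2, O at 4 | -1=-1→3*; -2=-1→2; -3=-1→1
ply 3, X at 3 | -1=-1→2; -2=-1→1; -3=+1→0*
ply 4: 0 is terminal -1 (O); from 6 depth 8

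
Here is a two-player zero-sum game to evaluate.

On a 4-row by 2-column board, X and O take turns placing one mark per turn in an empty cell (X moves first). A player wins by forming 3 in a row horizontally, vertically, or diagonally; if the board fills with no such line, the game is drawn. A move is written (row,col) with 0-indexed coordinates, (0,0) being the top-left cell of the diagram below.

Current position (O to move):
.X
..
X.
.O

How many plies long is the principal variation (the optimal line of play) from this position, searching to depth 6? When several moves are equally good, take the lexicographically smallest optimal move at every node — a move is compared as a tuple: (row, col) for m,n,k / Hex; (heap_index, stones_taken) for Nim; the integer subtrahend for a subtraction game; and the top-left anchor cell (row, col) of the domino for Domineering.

ply 1, O at .X/../X./.O | (0,0)=+0→OX/../X./.O*; (1,0)=+0→.X/O./X./.O; (1,1)=+0→.X/.O/X./.O; (2,1)=+0→.X/../XO/.O; (3,0)=+0→.X/../X./OO
ply 2, X at OX/../X./.O | (1,0)=+0→OX/X./X./.O*; (1,1)=+0→OX/.X/X./.O; (2,1)=+0→OX/../XX/.O; (3,0)=+0→OX/../X./XO
ply 3, O at OX/X./X./.O | (1,1)=-1→OX/XO/X./.O; (2,1)=-1→OX/X./XO/.O; (3,0)=+0→OX/X./X./OO*
ply 4, X at OX/X./X./OO | (1,1)=+0→OX/XX/X./OO*; (2,1)=+0→OX/X./XX/OO
ply 5, O at OX/XX/X./OO | (2,1)=+0→OX/XX/XO/OO*
ply 6: OX/XX/XO/OO is terminal +0 (X); from .X/../X./.O depth 6

PV length from [.X/../X./.O]: 5 plies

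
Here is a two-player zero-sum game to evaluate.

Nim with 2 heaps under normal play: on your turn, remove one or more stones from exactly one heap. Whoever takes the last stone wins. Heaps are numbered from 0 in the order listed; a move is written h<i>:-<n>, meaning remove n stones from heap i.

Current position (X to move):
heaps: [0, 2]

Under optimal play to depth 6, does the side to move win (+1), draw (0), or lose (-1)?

value((0,2), X) = +1

p1 X@[(0,2)]: h1:-1[(0,1)]-1 h1:-2[(0,0)]+1*
p2 O@[(0,0)] terminal -1; root [(0,2)] d6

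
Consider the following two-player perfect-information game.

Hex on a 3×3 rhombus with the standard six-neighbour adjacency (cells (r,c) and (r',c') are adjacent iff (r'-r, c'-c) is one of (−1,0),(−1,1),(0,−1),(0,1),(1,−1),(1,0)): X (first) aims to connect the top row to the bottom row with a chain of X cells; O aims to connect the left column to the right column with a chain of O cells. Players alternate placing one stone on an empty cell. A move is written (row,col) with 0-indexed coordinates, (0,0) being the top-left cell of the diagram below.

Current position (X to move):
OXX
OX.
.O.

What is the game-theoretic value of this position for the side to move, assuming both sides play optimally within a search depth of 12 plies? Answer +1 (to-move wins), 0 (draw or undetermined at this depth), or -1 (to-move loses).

value(OXX/OX./.O., X) = +1

p1 X@[OXX/OX./.O.]: (1,2)[OXX/OXX/.O.]+1* (2,0)[OXX/OX./XO.]+1 (2,2)[OXX/OX./.OX]+1
p2 O@[OXX/OXX/.O.]: (2,0)[OXX/OXX/OO.]-1* (2,2)[OXX/OXX/.OO]-1
p3 X@[OXX/OXX/OO.]: (2,2)[OXX/OXX/OOX]+1*
p4 O@[OXX/OXX/OOX] terminal -1; root [OXX/OX./.O.] d12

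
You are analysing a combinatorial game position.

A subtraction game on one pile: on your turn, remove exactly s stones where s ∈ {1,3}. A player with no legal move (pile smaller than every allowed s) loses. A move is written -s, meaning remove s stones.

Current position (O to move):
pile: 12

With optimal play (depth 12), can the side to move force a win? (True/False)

ply 1, O at 12 | -1=-1→11*; -3=-1→9
ply 2, X at 11 | -1=+1→10*; -3=+1→8
ply 3, O at 10 | -1=-1→9*; -3=-1→7
ply 4, X at 9 | -1=+1→8*; -3=+1→6
ply 5, O at 8 | -1=-1→7*; -3=-1→5
ply 6, X at 7 | -1=+1→6*; -3=+1→4
ply 7, O at 6 | -1=-1→5*; -3=-1→3
ply 8, X at 5 | -1=+1→4*; -3=+1→2
ply 9, O at 4 | -1=-1→3*; -3=-1→1
ply 10, X at 3 | -1=+1→2*; -3=+1→0
ply 11, O at 2 | -1=-1→1*
ply 12, X at 1 | -1=+1→0*
ply 13: 0 is terminal -1 (O); from 12 depth 12

O winning at [12]: False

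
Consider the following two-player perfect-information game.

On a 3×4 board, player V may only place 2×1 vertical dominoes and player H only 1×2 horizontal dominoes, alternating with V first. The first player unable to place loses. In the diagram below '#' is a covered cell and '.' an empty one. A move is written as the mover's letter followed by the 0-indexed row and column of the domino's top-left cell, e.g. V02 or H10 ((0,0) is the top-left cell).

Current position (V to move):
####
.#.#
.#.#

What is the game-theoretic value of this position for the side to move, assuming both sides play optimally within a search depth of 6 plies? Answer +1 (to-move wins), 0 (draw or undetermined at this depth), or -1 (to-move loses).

value(####/.#.#/.#.#, V) = +1

[####/.#.#/.#.#] V move#1: V10:+1/####/##.#/##.#*, V12:+1/####/.###/.###
[####/##.#/##.#] end (terminal -1, H#2); searched ####/.#.#/.#.# to 6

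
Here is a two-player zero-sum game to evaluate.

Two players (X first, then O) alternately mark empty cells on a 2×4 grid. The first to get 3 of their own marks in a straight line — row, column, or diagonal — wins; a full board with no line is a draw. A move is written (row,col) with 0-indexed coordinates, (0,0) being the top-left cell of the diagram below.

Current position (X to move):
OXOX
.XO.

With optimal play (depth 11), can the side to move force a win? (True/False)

X winning at [OXOX/.XO.]: False

[OXOX/.XO.] X move#1: (1,0):+0/OXOX/XXO.*, (1,3):+0/OXOX/.XOX
[OXOX/XXO.] O move#2: (1,3):+0/OXOX/XXOO*
[OXOX/XXOO] end (terminal +0, X#3); searched OXOX/.XO. to 11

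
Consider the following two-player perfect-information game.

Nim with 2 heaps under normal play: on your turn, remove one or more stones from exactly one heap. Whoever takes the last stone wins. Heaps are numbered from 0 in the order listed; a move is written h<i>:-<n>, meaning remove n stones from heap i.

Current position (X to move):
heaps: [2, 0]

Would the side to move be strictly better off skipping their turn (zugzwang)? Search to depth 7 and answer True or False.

zugzwang((2,0), X) = False

[(2,0)] X move#1: h0:-1:-1/(1,0), h0:-2:+1/(0,0)*
[(0,0)] end (terminal -1, O#2); searched (2,0) to 7
if X skipped the turn, O would face:
~ [(2,0)] O move#1: h0:-1:-1/(1,0), h0:-2:+1/(0,0)*
~ [(0,0)] end (terminal -1, X#2); searched (2,0) to 7
compare (X): move=+1 vs pass=-1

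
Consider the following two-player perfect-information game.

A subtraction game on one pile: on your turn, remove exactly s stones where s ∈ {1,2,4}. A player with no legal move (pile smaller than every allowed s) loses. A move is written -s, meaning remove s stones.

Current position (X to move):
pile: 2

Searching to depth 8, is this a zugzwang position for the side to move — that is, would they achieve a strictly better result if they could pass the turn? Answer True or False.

zugzwang(2, X) = False

p1 X@[2]: -1[1]-1 -2[0]+1*
p2 O@[0] terminal -1; root [2] d8
if X skipped the turn, O would face:
~ p1 O@[2]: -1[1]-1 -2[0]+1*
~ p2 X@[0] terminal -1; root [2] d8
compare (X): move=+1 vs pass=-1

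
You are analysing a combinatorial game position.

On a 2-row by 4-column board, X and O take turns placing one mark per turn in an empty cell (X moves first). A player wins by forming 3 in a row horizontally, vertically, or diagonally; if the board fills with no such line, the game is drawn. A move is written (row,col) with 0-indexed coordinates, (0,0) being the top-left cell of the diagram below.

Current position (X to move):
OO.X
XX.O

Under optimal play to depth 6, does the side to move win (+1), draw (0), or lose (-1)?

p1 X@[OO.X/XX.O]: (0,2)[OOXX/XX.O]+0 (1,2)[OO.X/XXXO]+1*
p2 O@[OO.X/XXXO] terminal -1; root [OO.X/XX.O] d6

value(OO.X/XX.O, X) = +1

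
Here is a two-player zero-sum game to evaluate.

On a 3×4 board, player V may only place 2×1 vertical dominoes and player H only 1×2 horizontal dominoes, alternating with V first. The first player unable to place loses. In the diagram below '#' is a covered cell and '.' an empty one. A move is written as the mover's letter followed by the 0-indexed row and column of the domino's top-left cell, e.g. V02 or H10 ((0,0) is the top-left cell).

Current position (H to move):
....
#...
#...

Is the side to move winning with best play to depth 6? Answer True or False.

H winning at [..../#.../#...]: True

p1 H@[..../#.../#...]: H00[##../#.../#...]-1 H01[.##./#.../#...]-1 H02[..##/#.../#...]-1 H11[..../###./#...]+1* H12[..../#.##/#...]+1 H21[..../#.../###.]-1 H22[..../#.../#.##]-1
p2 V@[..../###./#...]: V03[...#/####/#...]-1* V13[..../####/#..#]-1
p3 H@[...#/####/#...]: H00[##.#/####/#...]+1* H01[.###/####/#...]+1 H21[...#/####/###.]+1 H22[...#/####/#.##]+1
p4 V@[##.#/####/#...] terminal -1; root [..../#.../#...] d6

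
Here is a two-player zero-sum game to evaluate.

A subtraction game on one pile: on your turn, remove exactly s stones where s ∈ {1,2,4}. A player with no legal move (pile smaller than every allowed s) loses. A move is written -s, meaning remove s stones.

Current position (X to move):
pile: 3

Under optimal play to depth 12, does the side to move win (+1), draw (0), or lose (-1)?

[3] X move#1: -1:-1/2*, -2:-1/1
[2] O move#2: -1:-1/1, -2:+1/0*
[0] end (terminal -1, X#3); searched 3 to 12

value(3, X) = -1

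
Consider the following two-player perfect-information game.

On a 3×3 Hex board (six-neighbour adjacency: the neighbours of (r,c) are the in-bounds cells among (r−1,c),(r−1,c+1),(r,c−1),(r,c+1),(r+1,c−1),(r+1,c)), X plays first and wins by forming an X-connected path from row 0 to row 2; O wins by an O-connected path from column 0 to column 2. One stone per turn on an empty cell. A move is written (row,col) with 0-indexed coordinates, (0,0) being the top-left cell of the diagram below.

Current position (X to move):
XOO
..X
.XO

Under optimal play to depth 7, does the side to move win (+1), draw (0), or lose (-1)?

value(XOO/..X/.XO, X) = +1

ply 1, X at XOO/..X/.XO | (1,0)=+1→XOO/X.X/.XO*; (1,1)=-1→XOO/.XX/.XO; (2,0)=-1→XOO/..X/XXO
ply 2, O at XOO/X.X/.XO | (1,1)=-1→XOO/XOX/.XO*; (2,0)=-1→XOO/X.X/OXO
ply 3, X at XOO/XOX/.XO | (2,0)=+1→XOO/XOX/XXO*
ply 4: XOO/XOX/XXO is terminal -1 (O); from XOO/..X/.XO depth 7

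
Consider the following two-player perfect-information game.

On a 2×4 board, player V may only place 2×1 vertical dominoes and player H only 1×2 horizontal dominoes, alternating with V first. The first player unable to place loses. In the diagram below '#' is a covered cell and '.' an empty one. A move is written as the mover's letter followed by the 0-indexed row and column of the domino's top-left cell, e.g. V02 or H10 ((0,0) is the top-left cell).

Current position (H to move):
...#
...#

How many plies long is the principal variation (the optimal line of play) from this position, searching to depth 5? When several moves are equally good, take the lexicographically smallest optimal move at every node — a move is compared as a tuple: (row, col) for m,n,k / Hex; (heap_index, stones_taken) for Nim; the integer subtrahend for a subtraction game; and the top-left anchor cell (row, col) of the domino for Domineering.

PV length from [...#/...#]: 3 plies

ply 1, H at ...#/...# | H00=+1→##.#/...#*; H01=+1→.###/...#; H10=+1→...#/##.#; H11=+1→...#/.###
ply 2, V at ##.#/...# | V02=-1→####/..##*
ply 3, H at ####/..## | H10=+1→####/####*
ply 4: ####/#### is terminal -1 (V); from ...#/...# depth 5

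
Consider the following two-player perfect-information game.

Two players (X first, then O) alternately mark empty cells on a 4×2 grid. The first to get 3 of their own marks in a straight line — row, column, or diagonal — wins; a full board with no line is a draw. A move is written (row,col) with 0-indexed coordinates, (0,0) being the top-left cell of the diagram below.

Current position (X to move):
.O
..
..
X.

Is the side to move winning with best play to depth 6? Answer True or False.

X winning at [.O/../../X.]: False

[.O/../../X.] X move#1: (0,0):+0/XO/../../X.*, (1,0):+0/.O/X./../X., (1,1):+0/.O/.X/../X., (2,0):+0/.O/../X./X., (2,1):+0/.O/../.X/X., (3,1):+0/.O/../../XX
[XO/../../X.] O move#2: (1,0):+0/XO/O./../X.*, (1,1):+0/XO/.O/../X., (2,0):+0/XO/../O./X., (2,1):+0/XO/../.O/X., (3,1):+0/XO/../../XO
[XO/O./../X.] X move#3: (1,1):+0/XO/OX/../X.*, (2,0):+0/XO/O./X./X., (2,1):+0/XO/O./.X/X., (3,1):+0/XO/O./../XX
[XO/OX/../X.] O move#4: (2,0):+0/XO/OX/O./X.*, (2,1):+0/XO/OX/.O/X., (3,1):+0/XO/OX/../XO
[XO/OX/O./X.] X move#5: (2,1):+0/XO/OX/OX/X.*, (3,1):+0/XO/OX/O./XX
[XO/OX/OX/X.] O move#6: (3,1):+0/XO/OX/OX/XO*
[XO/OX/OX/XO] end (terminal +0, X#7); searched .O/../../X. to 6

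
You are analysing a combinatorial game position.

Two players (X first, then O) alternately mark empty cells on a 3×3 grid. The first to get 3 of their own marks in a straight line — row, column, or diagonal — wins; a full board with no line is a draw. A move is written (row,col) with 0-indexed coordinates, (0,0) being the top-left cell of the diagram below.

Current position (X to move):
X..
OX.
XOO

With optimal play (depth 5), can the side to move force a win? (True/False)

X winning at [X../OX./XOO]: True

p1 X@[X../OX./XOO]: (0,1)[XX./OX./XOO]+0 (0,2)[X.X/OX./XOO]+1* (1,2)[X../OXX/XOO]+0
p2 O@[X.X/OX./XOO] terminal -1; root [X../OX./XOO] d5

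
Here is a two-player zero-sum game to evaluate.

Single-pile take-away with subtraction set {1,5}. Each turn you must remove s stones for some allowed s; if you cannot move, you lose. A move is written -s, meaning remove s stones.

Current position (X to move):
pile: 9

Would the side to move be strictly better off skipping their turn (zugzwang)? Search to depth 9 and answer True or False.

p1 X@[9]: -1[8]+1* -5[4]+1
p2 O@[8]: -1[7]-1* -5[3]-1
p3 X@[7]: -1[6]+1* -5[2]+1
p4 O@[6]: -1[5]-1* -5[1]-1
p5 X@[5]: -1[4]+1* -5[0]+1
p6 O@[4]: -1[3]-1*
p7 X@[3]: -1[2]+1*
p8 O@[2]: -1[1]-1*
p9 X@[1]: -1[0]+1*
p10 O@[0] terminal -1; root [9] d9
pass branch (O moves first from the same position):
  | p1 O@[9]: -1[8]+1* -5[4]+1
  | p2 X@[8]: -1[7]-1* -5[3]-1
  | p3 O@[7]: -1[6]+1* -5[2]+1
  | p4 X@[6]: -1[5]-1* -5[1]-1
  | p5 O@[5]: -1[4]+1* -5[0]+1
  | p6 X@[4]: -1[3]-1*
  | p7 O@[3]: -1[2]+1*
  | p8 X@[2]: -1[1]-1*
  | p9 O@[1]: -1[0]+1*
  | p10 X@[0] terminal -1; root [9] d9
X moving scores +1; X passing scores -1

zugzwang(9, X) = False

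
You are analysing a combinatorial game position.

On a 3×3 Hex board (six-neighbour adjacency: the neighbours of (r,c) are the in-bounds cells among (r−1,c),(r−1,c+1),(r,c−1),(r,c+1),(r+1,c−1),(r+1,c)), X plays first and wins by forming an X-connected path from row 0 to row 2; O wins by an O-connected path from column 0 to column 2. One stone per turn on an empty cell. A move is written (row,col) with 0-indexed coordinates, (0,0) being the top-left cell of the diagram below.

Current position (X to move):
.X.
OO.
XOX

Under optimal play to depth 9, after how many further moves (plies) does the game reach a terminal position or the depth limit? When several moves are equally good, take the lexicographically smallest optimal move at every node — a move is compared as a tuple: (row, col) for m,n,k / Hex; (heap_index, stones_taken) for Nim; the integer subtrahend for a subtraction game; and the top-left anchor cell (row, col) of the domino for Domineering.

ply 1, X at .X./OO./XOX | (0,0)=-1→XX./OO./XOX*; (0,2)=-1→.XX/OO./XOX; (1,2)=-1→.X./OOX/XOX
ply 2, O at XX./OO./XOX | (0,2)=+1→XXO/OO./XOX*; (1,2)=+1→XX./OOO/XOX
ply 3: XXO/OO./XOX is terminal -1 (X); from .X./OO./XOX depth 9

PV length from [.X./OO./XOX]: 2 plies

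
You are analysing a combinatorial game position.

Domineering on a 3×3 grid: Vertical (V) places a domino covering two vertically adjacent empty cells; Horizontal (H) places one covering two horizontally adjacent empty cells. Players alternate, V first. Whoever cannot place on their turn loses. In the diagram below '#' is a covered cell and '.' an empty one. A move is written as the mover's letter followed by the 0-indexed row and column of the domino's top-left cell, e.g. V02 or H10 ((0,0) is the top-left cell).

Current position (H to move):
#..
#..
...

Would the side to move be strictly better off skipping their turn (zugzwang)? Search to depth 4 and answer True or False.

[#../#../...] H move#1: H01:-1/###/#../..., H11:+1/#../###/...*, H20:-1/#../#../##., H21:-1/#../#../.##
[#../###/...] end (terminal -1, V#2); searched #../#../... to 4
if H skipped the turn, V would face:
~ [#../#../...] V move#1: V01:+1/##./##./...*, V02:+1/#.#/#.#/..., V11:+1/#../##./.#., V12:+1/#../#.#/..#
~ [##./##./...] H move#2: H20:-1/##./##./##.*, H21:-1/##./##./.##
~ [##./##./##.] V move#3: V02:+1/###/###/##.*, V12:+1/##./###/###
~ [###/###/##.] end (terminal -1, H#4); searched #../#../... to 4
compare (H): move=+1 vs pass=-1

zugzwang(#../#../..., H) = False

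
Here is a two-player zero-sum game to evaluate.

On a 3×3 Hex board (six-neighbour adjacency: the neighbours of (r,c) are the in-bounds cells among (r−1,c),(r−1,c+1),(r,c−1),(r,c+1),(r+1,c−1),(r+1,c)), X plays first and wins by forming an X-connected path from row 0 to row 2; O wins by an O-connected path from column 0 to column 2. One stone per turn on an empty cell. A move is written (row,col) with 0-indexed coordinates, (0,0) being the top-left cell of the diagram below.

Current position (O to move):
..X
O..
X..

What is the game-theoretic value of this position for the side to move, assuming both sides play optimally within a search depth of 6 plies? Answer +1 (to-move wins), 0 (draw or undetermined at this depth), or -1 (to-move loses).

[..X/O../X..] O move#1: (0,0):-1/O.X/O../X..*, (0,1):-1/.OX/O../X.., (1,1):-1/..X/OO./X.., (1,2):-1/..X/O.O/X.., (2,1):-1/..X/O../XO., (2,2):-1/..X/O../X.O
[O.X/O../X..] X move#2: (0,1):+1/OXX/O../X..*, (1,1):+1/O.X/OX./X.., (1,2):+1/O.X/O.X/X.., (2,1):+1/O.X/O../XX., (2,2):+1/O.X/O../X.X
[OXX/O../X..] O move#3: (1,1):-1/OXX/OO./X..*, (1,2):-1/OXX/O.O/X.., (2,1):-1/OXX/O../XO., (2,2):-1/OXX/O../X.O
[OXX/OO./X..] X move#4: (1,2):+1/OXX/OOX/X..*, (2,1):-1/OXX/OO./XX., (2,2):-1/OXX/OO./X.X
[OXX/OOX/X..] O move#5: (2,1):-1/OXX/OOX/XO.*, (2,2):-1/OXX/OOX/X.O
[OXX/OOX/XO.] X move#6: (2,2):+1/OXX/OOX/XOX*
[OXX/OOX/XOX] end (terminal -1, O#7); searched ..X/O../X.. to 6

value(..X/O../X.., O) = -1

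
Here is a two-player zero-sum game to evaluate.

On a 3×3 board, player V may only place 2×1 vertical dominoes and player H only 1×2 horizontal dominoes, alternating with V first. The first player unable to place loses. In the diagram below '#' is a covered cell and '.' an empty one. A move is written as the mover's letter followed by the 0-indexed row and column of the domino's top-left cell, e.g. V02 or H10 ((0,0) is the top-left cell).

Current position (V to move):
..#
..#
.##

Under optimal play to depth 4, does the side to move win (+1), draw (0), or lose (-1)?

ply 1, V at ..#/..#/.## | V00=+1→#.#/#.#/.##*; V01=+1→.##/.##/.##; V10=-1→..#/#.#/###
ply 2: #.#/#.#/.## is terminal -1 (H); from ..#/..#/.## depth 4

value(..#/..#/.##, V) = +1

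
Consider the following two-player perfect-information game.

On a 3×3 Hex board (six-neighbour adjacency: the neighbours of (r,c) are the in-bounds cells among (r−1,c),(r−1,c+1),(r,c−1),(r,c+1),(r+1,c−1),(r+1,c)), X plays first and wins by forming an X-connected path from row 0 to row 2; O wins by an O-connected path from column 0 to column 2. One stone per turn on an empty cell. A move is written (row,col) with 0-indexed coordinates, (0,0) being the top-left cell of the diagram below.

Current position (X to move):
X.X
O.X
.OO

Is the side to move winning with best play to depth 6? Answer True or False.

X winning at [X.X/O.X/.OO]: False

p1 X@[X.X/O.X/.OO]: (0,1)[XXX/O.X/.OO]-1* (1,1)[X.X/OXX/.OO]-1 (2,0)[X.X/O.X/XOO]-1
p2 O@[XXX/O.X/.OO]: (1,1)[XXX/OOX/.OO]+1* (2,0)[XXX/O.X/OOO]+1
p3 X@[XXX/OOX/.OO] terminal -1; root [X.X/O.X/.OO] d6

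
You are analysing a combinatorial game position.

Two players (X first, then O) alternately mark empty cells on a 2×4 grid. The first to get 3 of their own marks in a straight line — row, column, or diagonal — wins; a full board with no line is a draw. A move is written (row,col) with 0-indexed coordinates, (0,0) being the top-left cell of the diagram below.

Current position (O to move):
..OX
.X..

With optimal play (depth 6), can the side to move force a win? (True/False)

O winning at [..OX/.X..]: False

ply 1, O at ..OX/.X.. | (0,0)=+0→O.OX/.X..*; (0,1)=+0→.OOX/.X..; (1,0)=+0→..OX/OX..; (1,2)=+0→..OX/.XO.; (1,3)=+0→..OX/.X.O
ply 2, X at O.OX/.X.. | (0,1)=+0→OXOX/.X..*; (1,0)=-1→O.OX/XX..; (1,2)=-1→O.OX/.XX.; (1,3)=-1→O.OX/.X.X
ply 3, O at OXOX/.X.. | (1,0)=+0→OXOX/OX..*; (1,2)=+0→OXOX/.XO.; (1,3)=+0→OXOX/.X.O
ply 4, X at OXOX/OX.. | (1,2)=+0→OXOX/OXX.*; (1,3)=+0→OXOX/OX.X
ply 5, O at OXOX/OXX. | (1,3)=+0→OXOX/OXXO*
ply 6: OXOX/OXXO is terminal +0 (X); from ..OX/.X.. depth 6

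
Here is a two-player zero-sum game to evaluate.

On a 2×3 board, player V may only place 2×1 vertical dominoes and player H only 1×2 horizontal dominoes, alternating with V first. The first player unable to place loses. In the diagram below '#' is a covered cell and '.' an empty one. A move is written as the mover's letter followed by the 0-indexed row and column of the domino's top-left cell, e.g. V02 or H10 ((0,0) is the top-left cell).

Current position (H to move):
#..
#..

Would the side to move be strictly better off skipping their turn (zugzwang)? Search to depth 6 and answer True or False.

zugzwang(#../#.., H) = False

ply 1, H at #../#.. | H01=+1→###/#..*; H11=+1→#../###
ply 2: ###/#.. is terminal -1 (V); from #../#.. depth 6
suppose H passes — search the same position with V to move:
pass> ply 1, V at #../#.. | V01=+1→##./##.*; V02=+1→#.#/#.#
pass> ply 2: ##./##. is terminal -1 (H); from #../#.. depth 6
for H: play +1, pass -1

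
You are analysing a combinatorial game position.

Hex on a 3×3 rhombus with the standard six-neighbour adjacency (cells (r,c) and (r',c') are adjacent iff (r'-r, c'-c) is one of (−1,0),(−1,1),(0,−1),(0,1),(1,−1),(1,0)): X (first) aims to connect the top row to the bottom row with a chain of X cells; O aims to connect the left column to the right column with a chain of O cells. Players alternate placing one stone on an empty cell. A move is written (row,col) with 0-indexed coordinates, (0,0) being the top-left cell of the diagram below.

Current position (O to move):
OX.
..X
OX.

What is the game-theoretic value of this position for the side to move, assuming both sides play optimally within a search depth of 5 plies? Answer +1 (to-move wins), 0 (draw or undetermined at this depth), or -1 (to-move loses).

ply 1, O at OX./..X/OX. | (0,2)=-1→OXO/..X/OX.*; (1,0)=-1→OX./O.X/OX.; (1,1)=-1→OX./.OX/OX.; (2,2)=-1→OX./..X/OXO
ply 2, X at OXO/..X/OX. | (1,0)=-1→OXO/X.X/OX.; (1,1)=+1→OXO/.XX/OX.*; (2,2)=-1→OXO/..X/OXX
ply 3: OXO/.XX/OX. is terminal -1 (O); from OX./..X/OX. depth 5

value(OX./..X/OX., O) = -1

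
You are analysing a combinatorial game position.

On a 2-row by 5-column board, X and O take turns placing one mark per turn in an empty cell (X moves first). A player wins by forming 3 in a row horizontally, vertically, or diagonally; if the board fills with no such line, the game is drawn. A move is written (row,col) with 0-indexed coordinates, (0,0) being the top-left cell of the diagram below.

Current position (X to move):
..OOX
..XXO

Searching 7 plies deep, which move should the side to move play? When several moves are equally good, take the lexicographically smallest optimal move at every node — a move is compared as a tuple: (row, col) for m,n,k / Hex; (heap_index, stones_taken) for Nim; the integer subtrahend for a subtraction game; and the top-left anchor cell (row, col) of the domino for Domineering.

ply 1, X at ..OOX/..XXO | (0,0)=-1→X.OOX/..XXO; (0,1)=+0→.XOOX/..XXO; (1,0)=-1→..OOX/X.XXO; (1,1)=+1→..OOX/.XXXO*
ply 2: ..OOX/.XXXO is terminal -1 (O); from ..OOX/..XXO depth 7

X's best at [..OOX/..XXO]: (1,1)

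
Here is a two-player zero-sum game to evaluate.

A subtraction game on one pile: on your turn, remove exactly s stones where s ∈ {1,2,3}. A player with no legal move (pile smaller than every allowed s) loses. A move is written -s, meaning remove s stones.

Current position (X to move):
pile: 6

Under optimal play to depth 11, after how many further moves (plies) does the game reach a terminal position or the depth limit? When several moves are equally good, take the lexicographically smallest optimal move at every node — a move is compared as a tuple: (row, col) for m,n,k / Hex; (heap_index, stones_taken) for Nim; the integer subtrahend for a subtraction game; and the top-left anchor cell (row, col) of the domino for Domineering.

[6] X move#1: -1:-1/5, -2:+1/4*, -3:-1/3
[4] O move#2: -1:-1/3*, -2:-1/2, -3:-1/1
[3] X move#3: -1:-1/2, -2:-1/1, -3:+1/0*
[0] end (terminal -1, O#4); searched 6 to 11

PV length from [6]: 3 plies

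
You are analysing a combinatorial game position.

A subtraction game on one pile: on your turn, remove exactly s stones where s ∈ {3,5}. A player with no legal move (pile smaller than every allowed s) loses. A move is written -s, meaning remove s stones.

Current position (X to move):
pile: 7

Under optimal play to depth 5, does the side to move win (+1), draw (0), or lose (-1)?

[7] X move#1: -3:-1/4, -5:+1/2*
[2] end (terminal -1, O#2); searched 7 to 5

value(7, X) = +1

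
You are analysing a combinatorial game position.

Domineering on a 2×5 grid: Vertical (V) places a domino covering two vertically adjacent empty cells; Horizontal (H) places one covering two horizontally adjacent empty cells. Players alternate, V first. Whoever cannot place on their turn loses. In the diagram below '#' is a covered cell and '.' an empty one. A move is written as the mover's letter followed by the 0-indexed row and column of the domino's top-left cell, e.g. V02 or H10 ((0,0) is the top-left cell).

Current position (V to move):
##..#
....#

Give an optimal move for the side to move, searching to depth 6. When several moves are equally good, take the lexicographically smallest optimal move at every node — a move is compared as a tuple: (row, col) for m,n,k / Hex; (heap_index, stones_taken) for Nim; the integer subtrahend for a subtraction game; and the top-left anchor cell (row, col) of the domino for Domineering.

[##..#/....#] V move#1: V02:+1/###.#/..#.#*, V03:-1/##.##/...##
[###.#/..#.#] H move#2: H10:-1/###.#/###.#*
[###.#/###.#] V move#3: V03:+1/#####/#####*
[#####/#####] end (terminal -1, H#4); searched ##..#/....# to 6

V's best at [##..#/....#]: V02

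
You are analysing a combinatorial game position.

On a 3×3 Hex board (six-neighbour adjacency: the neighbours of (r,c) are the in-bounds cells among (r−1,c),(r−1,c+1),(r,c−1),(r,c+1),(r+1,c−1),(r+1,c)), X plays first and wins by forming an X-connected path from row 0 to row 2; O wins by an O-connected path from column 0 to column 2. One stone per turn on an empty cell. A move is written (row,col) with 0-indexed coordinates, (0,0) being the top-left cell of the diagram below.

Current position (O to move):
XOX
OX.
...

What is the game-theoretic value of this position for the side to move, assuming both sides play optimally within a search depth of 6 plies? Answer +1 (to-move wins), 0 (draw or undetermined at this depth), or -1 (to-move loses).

value(XOX/OX./..., O) = -1

[XOX/OX./...] O move#1: (1,2):-1/XOX/OXO/...*, (2,0):-1/XOX/OX./O.., (2,1):-1/XOX/OX./.O., (2,2):-1/XOX/OX./..O
[XOX/OXO/...] X move#2: (2,0):+1/XOX/OXO/X..*, (2,1):+1/XOX/OXO/.X., (2,2):+1/XOX/OXO/..X
[XOX/OXO/X..] end (terminal -1, O#3); searched XOX/OX./... to 6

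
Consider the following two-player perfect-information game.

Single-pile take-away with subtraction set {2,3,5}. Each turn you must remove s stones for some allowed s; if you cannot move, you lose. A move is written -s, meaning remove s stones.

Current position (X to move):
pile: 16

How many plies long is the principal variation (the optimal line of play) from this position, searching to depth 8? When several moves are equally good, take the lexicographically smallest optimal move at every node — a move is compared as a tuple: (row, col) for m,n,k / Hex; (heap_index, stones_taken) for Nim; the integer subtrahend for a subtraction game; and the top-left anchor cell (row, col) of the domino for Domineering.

[16] X move#1: -2:+1/14*, -3:-1/13, -5:-1/11
[14] O move#2: -2:-1/12*, -3:-1/11, -5:-1/9
[12] X move#3: -2:-1/10, -3:-1/9, -5:+1/7*
[7] O move#4: -2:-1/5*, -3:-1/4, -5:-1/2
[5] X move#5: -2:-1/3, -3:-1/2, -5:+1/0*
[0] end (terminal -1, O#6); searched 16 to 8

PV length from [16]: 5 plies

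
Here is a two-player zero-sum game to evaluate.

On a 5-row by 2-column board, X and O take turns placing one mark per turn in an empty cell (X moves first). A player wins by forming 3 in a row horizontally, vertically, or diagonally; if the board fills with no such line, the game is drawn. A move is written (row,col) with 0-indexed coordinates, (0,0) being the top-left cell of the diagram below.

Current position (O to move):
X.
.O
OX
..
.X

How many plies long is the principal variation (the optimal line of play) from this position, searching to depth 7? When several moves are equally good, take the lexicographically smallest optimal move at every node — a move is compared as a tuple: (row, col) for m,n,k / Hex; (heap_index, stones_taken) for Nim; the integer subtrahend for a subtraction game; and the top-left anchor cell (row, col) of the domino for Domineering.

PV length from [X./.O/OX/../.X]: 5 plies

p1 O@[X./.O/OX/../.X]: (0,1)[XO/.O/OX/../.X]-1 (1,0)[X./OO/OX/../.X]-1 (3,0)[X./.O/OX/O./.X]-1 (3,1)[X./.O/OX/.O/.X]+0* (4,0)[X./.O/OX/../OX]-1
p2 X@[X./.O/OX/.O/.X]: (0,1)[XX/.O/OX/.O/.X]-1 (1,0)[X./XO/OX/.O/.X]+0* (3,0)[X./.O/OX/XO/.X]+0 (4,0)[X./.O/OX/.O/XX]+0
p3 O@[X./XO/OX/.O/.X]: (0,1)[XO/XO/OX/.O/.X]+0* (3,0)[X./XO/OX/OO/.X]+0 (4,0)[X./XO/OX/.O/OX]+0
p4 X@[XO/XO/OX/.O/.X]: (3,0)[XO/XO/OX/XO/.X]+0* (4,0)[XO/XO/OX/.O/XX]+0
p5 O@[XO/XO/OX/XO/.X]: (4,0)[XO/XO/OX/XO/OX]+0*
p6 X@[XO/XO/OX/XO/OX] terminal +0; root [X./.O/OX/../.X] d7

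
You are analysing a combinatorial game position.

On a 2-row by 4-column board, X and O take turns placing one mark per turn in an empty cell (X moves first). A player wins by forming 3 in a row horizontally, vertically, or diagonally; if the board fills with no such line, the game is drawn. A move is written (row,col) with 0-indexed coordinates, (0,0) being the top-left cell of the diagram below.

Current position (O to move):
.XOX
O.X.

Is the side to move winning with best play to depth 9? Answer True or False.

ply 1, O at .XOX/O.X. | (0,0)=+0→OXOX/O.X.*; (1,1)=+0→.XOX/OOX.; (1,3)=+0→.XOX/O.XO
ply 2, X at OXOX/O.X. | (1,1)=+0→OXOX/OXX.*; (1,3)=+0→OXOX/O.XX
ply 3, O at OXOX/OXX. | (1,3)=+0→OXOX/OXXO*
ply 4: OXOX/OXXO is terminal +0 (X); from .XOX/O.X. depth 9

O winning at [.XOX/O.X.]: False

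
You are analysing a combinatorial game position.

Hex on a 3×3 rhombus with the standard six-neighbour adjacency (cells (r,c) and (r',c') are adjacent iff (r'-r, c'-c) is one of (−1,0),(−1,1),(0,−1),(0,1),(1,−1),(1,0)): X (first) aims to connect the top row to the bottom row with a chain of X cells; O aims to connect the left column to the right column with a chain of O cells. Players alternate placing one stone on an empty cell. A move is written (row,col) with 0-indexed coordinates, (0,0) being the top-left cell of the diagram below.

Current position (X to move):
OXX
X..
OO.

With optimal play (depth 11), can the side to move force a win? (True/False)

[OXX/X../OO.] X move#1: (1,1):-1/OXX/XX./OO.*, (1,2):-1/OXX/X.X/OO., (2,2):-1/OXX/X../OOX
[OXX/XX./OO.] O move#2: (1,2):+1/OXX/XXO/OO.*, (2,2):+1/OXX/XX./OOO
[OXX/XXO/OO.] end (terminal -1, X#3); searched OXX/X../OO. to 11

X winning at [OXX/X../OO.]: False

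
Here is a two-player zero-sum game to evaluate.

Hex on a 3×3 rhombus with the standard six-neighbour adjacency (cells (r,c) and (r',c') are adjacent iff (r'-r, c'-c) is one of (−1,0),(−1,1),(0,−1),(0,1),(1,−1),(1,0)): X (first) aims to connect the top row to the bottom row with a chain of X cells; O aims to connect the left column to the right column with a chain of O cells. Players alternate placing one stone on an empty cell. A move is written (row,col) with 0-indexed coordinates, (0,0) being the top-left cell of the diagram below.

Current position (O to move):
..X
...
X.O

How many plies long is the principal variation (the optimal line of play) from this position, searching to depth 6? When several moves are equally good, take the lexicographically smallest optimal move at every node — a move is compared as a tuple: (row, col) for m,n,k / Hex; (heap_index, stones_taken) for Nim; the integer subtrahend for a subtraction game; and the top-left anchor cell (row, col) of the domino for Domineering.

[..X/.../X.O] O move#1: (0,0):-1/O.X/.../X.O*, (0,1):-1/.OX/.../X.O, (1,0):-1/..X/O../X.O, (1,1):-1/..X/.O./X.O, (1,2):-1/..X/..O/X.O, (2,1):-1/..X/.../XOO
[O.X/.../X.O] X move#2: (0,1):+1/OXX/.../X.O*, (1,0):+1/O.X/X../X.O, (1,1):+1/O.X/.X./X.O, (1,2):+1/O.X/..X/X.O, (2,1):+1/O.X/.../XXO
[OXX/.../X.O] O move#3: (1,0):-1/OXX/O../X.O*, (1,1):-1/OXX/.O./X.O, (1,2):-1/OXX/..O/X.O, (2,1):-1/OXX/.../XOO
[OXX/O../X.O] X move#4: (1,1):+1/OXX/OX./X.O*, (1,2):+1/OXX/O.X/X.O, (2,1):+1/OXX/O../XXO
[OXX/OX./X.O] end (terminal -1, O#5); searched ..X/.../X.O to 6

PV length from [..X/.../X.O]: 4 plies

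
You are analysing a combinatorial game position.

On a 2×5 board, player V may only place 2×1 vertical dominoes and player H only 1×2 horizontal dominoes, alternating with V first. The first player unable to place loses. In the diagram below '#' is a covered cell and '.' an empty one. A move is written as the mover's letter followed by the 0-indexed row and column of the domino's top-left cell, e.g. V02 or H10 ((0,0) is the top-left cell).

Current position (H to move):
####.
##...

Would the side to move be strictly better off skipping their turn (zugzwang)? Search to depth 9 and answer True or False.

ply 1, H at ####./##... | H12=-1→####./####.; H13=+1→####./##.##*
ply 2: ####./##.## is terminal -1 (V); from ####./##... depth 9
pass branch (V moves first from the same position):
  | ply 1, V at ####./##... | V04=-1→#####/##..#*
  | ply 2, H at #####/##..# | H12=+1→#####/#####*
  | ply 3: #####/##### is terminal -1 (V); from ####./##... depth 9
H moving scores +1; H passing scores +1

zugzwang(####./##..., H) = False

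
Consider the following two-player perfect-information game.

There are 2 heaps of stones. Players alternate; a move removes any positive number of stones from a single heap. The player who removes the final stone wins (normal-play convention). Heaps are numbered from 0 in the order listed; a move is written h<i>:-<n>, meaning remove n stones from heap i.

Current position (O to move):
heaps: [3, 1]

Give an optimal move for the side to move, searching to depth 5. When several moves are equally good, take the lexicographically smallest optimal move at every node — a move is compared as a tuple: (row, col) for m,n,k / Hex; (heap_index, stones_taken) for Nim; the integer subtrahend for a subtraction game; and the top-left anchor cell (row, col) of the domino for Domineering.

ply 1, O at (3,1) | h0:-1=-1→(2,1); h0:-2=+1→(1,1)*; h0:-3=-1→(0,1); h1:-1=-1→(3,0)
ply 2, X at (1,1) | h0:-1=-1→(0,1)*; h1:-1=-1→(1,0)
ply 3, O at (0,1) | h1:-1=+1→(0,0)*
ply 4: (0,0) is terminal -1 (X); from (3,1) depth 5

O's best at [(3,1)]: h0:-2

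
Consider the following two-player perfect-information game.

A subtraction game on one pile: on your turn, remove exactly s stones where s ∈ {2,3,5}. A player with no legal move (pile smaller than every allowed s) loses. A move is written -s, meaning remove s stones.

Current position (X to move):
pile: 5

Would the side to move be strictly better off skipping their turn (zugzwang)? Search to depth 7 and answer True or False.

zugzwang(5, X) = False

p1 X@[5]: -2[3]-1 -3[2]-1 -5[0]+1*
p2 O@[0] terminal -1; root [5] d7
suppose X passes — search the same position with O to move:
pass> p1 O@[5]: -2[3]-1 -3[2]-1 -5[0]+1*
pass> p2 X@[0] terminal -1; root [5] d7
for X: play +1, pass -1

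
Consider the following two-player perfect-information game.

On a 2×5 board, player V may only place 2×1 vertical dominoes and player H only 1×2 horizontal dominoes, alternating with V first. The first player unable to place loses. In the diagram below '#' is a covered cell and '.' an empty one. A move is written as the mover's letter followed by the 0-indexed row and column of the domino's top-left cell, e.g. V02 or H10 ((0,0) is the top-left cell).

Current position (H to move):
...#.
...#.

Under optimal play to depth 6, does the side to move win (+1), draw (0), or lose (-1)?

value(...#./...#., H) = -1

p1 H@[...#./...#.]: H00[##.#./...#.]-1* H01[.###./...#.]-1 H10[...#./##.#.]-1 H11[...#./.###.]-1
p2 V@[##.#./...#.]: V02[####./..##.]+1* V04[##.##/...##]-1
p3 H@[####./..##.]: H10[####./####.]-1*
p4 V@[####./####.]: V04[#####/#####]+1*
p5 H@[#####/#####] terminal -1; root [...#./...#.] d6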